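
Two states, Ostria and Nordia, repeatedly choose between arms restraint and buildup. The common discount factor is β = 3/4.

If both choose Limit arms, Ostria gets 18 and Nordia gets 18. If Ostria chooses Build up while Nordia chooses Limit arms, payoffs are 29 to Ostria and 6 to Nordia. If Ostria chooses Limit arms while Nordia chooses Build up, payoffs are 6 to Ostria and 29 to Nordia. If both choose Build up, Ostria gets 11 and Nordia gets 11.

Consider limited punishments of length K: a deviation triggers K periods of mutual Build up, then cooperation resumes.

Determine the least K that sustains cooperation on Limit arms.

3

No profitable deviation requires (18−11)(β+…+β^K) ≥ 29−18, i.e. β+…+β^K ≥ 11/7 ≈ 1.5714.
With β = 3/4, the partial sums are K=1: 0.7500, K=2: 1.3125, K=3: 1.7344.
K = 3 is the first length at which the sum reaches 1.5714.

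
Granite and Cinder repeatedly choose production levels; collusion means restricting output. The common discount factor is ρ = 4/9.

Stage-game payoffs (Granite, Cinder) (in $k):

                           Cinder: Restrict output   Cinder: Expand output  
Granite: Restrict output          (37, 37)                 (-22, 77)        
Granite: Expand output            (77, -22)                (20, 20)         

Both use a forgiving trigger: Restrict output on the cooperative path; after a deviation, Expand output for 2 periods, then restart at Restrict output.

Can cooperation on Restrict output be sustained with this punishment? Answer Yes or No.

No

A one-shot deviation gives 77 now, then 20 for 2 periods, then back to 37.
Gain from deviating: (77−37) today; loss: (37−20) in each of the next 2 periods.
No-deviation condition: (37−20)(ρ+…+ρ^2) ≥ 77−37, i.e. ρ+…+ρ^2 ≥ 40/17.
At ρ = 4/9: ρ+…+ρ^2 = 0.6420 < 2.3529.
So cooperation is not sustainable.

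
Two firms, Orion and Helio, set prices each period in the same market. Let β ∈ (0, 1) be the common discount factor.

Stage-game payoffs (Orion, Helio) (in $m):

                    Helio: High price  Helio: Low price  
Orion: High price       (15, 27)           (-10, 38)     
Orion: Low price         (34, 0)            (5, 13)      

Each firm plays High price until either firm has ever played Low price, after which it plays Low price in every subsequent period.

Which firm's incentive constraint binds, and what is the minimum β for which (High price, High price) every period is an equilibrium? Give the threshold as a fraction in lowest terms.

Orion's threshold: (34−15)/(34−5) = 19/29.
Helio's threshold: (38−27)/(38−13) = 11/25.
19/29 > 11/25, so Orion binds and β* = 19/29.

Orion; β ≥ 19/29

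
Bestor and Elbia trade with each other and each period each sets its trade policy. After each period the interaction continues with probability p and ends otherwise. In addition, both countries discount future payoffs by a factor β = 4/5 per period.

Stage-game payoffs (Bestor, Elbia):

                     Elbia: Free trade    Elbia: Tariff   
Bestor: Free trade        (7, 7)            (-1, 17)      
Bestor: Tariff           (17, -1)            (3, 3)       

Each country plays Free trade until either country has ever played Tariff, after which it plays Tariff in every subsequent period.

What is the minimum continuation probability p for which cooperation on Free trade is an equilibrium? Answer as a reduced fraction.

25/28

With continuation probability p and discount β, the effective per-period discount factor is βp.
Grim-trigger IC: βp ≥ (17−7)/(17−3) = 5/7.
So p ≥ (5/7)/(4/5) = 25/28.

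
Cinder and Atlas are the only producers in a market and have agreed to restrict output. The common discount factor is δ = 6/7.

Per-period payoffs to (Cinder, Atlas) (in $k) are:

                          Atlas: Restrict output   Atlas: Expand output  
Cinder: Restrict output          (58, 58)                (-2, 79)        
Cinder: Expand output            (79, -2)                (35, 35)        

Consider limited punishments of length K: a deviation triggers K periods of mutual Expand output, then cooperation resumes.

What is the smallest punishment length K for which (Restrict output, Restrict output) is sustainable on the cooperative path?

Need Σ_{k=1}^{K} δ^k ≥ (79−58)/(58−35) = 0.9130 at δ = 6/7.
At K = 1 the sum is 0.8571 < 0.9130; at K = 2 it is 1.5918 ≥ 0.9130.
So the minimum punishment length is K = 2.

2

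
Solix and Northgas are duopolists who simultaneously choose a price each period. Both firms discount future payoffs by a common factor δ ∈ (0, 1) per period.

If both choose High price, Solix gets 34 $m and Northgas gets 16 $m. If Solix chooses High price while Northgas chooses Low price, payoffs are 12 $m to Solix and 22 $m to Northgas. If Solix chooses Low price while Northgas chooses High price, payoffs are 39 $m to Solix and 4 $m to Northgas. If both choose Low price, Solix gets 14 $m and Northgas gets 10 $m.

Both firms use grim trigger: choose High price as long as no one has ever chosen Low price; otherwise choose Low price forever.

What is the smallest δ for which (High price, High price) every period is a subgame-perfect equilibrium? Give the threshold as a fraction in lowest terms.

Solix's threshold: (39−34)/(39−14) = 1/5.
Northgas's threshold: (22−16)/(22−10) = 1/2.
1/5 < 1/2, so Northgas binds and δ* = 1/2.

1/2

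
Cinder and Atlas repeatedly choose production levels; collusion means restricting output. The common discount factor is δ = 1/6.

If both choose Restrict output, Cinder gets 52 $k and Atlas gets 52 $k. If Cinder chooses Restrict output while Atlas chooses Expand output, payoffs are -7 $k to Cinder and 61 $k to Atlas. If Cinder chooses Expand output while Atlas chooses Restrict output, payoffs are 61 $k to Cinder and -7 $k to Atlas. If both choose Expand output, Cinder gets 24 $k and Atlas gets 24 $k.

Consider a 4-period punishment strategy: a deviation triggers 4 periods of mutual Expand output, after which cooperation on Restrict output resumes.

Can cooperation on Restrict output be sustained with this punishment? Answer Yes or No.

No

IC: δ+…+δ^4 ≥ (61−52)/(52−24) = 9/28.
At δ = 1/6: partial sum = 0.1998 < 0.3214. Cooperation not sustainable.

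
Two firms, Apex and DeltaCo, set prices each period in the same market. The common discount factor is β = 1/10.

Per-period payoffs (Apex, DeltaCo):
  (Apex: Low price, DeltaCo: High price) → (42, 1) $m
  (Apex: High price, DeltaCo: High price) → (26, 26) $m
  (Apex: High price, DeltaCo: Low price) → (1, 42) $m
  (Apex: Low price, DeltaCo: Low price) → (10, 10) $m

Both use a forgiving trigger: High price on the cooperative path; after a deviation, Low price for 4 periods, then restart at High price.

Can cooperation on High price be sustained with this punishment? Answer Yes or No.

A one-shot deviation gives 42 now, then 10 for 4 periods, then back to 26.
Gain from deviating: (42−26) today; loss: (26−10) in each of the next 4 periods.
No-deviation condition: (26−10)(β+…+β^4) ≥ 42−26, i.e. β+…+β^4 ≥ 1.
At β = 1/10: β+…+β^4 = 0.1111 < 1.0000.
So cooperation is not sustainable.

No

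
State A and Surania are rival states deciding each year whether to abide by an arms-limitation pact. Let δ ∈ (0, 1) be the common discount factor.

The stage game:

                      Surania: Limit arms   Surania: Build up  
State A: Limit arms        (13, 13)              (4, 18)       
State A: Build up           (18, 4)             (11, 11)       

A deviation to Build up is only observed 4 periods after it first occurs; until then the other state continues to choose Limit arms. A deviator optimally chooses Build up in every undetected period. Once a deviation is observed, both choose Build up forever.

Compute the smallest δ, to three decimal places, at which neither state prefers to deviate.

Deviating for the 4 undetected periods gains 18−13 = 5 per period over cooperation, then loses 13−11 = 2 per period forever once punishment starts.
Gain: 5(1 + δ + … + δ^3); loss: 2·δ^4/(1−δ).
No profitable deviation ⇔ 5(1−δ^4) ≤ 2·δ^4, i.e. δ^4 ≥ 5/(5+2) = 5/7.
Hence δ ≥ (5/7)^(1/4) ≈ 0.919.

0.919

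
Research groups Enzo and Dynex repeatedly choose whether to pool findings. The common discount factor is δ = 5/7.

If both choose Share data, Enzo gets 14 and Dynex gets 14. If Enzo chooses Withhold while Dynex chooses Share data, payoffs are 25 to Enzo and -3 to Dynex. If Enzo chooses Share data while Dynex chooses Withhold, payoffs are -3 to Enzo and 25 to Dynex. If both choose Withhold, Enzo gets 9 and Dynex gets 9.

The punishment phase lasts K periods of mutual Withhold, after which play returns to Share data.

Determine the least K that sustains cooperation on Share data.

7

No profitable deviation requires (14−9)(δ+…+δ^K) ≥ 25−14, i.e. δ+…+δ^K ≥ 11/5 ≈ 2.2000.
With δ = 5/7, the partial sums are K=1: 0.7143, K=2: 1.2245, …, K=5: 2.0352, K=6: 2.1680, K=7: 2.2628.
K = 7 is the first length at which the sum reaches 2.2000.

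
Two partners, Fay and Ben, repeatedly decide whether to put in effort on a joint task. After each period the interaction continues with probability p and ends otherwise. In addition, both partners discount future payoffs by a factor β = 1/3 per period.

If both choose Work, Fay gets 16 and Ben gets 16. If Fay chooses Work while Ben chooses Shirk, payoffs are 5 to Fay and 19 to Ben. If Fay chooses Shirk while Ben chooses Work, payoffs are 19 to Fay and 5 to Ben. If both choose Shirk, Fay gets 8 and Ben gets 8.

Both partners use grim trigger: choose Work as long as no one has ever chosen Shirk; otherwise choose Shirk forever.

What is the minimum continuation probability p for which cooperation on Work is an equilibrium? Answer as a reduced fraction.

Expected continuation weight on next period's payoff is β·p = 1/3·p, which plays the role of the discount factor.
Cooperation requires 1/3·p ≥ (19−16)/(19−8) = 3/11, hence p ≥ 9/11.

9/11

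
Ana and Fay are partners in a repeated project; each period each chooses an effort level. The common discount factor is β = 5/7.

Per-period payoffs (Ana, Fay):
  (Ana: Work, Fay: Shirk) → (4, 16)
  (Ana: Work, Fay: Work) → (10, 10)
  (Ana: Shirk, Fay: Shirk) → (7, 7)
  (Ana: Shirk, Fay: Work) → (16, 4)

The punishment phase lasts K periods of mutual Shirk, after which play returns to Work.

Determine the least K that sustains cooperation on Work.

IC: β(1−β^K)/(1−β) ≥ (16−10)/(10−7) = 2.
With β = 5/7: need 1 − β^K ≥ 2·(1−5/7)/(5/7), i.e. β^K ≤ 0.2000.
Since (5/7)^4 = 0.2603 and (5/7)^5 = 0.1859, the smallest such K is 5.

5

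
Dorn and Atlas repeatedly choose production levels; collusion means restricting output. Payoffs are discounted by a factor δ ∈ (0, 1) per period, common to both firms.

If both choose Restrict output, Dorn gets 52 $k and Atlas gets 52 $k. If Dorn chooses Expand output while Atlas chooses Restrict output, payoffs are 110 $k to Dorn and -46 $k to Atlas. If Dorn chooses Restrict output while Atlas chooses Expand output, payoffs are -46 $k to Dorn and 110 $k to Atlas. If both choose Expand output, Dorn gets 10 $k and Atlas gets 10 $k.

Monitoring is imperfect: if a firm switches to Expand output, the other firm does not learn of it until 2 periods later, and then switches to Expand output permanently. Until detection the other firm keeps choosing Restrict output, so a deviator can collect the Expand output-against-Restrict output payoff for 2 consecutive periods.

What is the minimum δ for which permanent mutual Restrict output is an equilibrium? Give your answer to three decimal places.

0.762

A deviator earns 110 for 2 periods, then 10 forever; cooperating earns 52 forever. Multiplying the IC by (1−δ):
52 ≥ 110(1−δ^2) + 10δ^2, so 100·δ^2 ≥ 58 and δ^2 ≥ 29/50.
δ ≥ (29/50)^(1/2) ≈ 0.762.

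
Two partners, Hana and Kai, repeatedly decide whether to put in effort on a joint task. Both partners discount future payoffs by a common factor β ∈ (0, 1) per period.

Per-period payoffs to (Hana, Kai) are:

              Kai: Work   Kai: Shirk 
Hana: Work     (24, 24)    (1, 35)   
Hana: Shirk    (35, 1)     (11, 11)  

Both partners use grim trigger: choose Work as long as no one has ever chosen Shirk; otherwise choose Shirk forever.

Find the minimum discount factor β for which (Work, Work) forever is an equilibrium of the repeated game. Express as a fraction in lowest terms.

11/24

Cooperation forever yields 24 each period: 24/(1−β).
Deviating yields 35 once, then 11 forever: 35 + 11β/(1−β).
No profitable deviation requires 24/(1−β) ≥ 35 + 11β/(1−β).
Multiplying by (1−β): 24 ≥ 35(1−β) + 11β = 35 − 24β.
So 24β ≥ 11, i.e. β ≥ 11/24.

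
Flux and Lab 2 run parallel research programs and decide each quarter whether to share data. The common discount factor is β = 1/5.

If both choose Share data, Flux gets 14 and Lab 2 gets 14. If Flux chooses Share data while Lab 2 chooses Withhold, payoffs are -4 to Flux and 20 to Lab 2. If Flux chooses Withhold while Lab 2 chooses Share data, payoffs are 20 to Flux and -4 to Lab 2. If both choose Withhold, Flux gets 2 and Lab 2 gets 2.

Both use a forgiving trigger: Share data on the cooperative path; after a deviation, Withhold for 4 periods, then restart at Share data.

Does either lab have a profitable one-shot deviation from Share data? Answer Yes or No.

Yes

Comparing payoff streams over the 5 periods until play realigns: cooperate → 14(1+β+…+β^4); deviate → 20 + 2(β+…+β^4).
Cooperation is sustained iff (14−2)(β+…+β^4) ≥ 20−14.
β+…+β^4 = 1/5·(1−(1/5)^4)/(1−1/5) = 0.2496, and (20−14)/(14−2) = 0.5000.
0.2496 < 0.5000, so cooperation is not sustainable.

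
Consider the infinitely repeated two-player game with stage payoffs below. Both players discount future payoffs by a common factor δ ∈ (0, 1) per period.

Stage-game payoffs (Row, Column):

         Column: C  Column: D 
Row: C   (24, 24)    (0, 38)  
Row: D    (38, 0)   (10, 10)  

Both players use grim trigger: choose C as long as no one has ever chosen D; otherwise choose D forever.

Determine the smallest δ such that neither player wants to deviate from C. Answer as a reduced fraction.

Cooperation forever yields 24 each period: 24/(1−δ).
Deviating yields 38 once, then 10 forever: 38 + 10δ/(1−δ).
No profitable deviation requires 24/(1−δ) ≥ 38 + 10δ/(1−δ).
Multiplying by (1−δ): 24 ≥ 38(1−δ) + 10δ = 38 − 28δ.
So 28δ ≥ 14, i.e. δ ≥ 14/28 = 1/2.

1/2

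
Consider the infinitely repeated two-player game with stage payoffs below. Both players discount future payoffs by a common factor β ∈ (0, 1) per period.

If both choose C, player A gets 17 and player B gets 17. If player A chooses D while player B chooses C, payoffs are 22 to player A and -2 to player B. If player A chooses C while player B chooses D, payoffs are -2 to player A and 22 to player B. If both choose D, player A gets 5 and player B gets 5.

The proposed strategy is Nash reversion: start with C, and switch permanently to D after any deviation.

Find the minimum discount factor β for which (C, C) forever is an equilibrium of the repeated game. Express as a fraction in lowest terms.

One-period gain from deviating is 22 − 17 = 5. The loss is 17 − 5 = 12 in every subsequent period, with present value 12·β/(1−β).
Deviation is unprofitable when 12·β/(1−β) ≥ 5, i.e. β/(1−β) ≥ 5/12.
Equivalently β ≥ 5/(5+12) = 5/17.

5/17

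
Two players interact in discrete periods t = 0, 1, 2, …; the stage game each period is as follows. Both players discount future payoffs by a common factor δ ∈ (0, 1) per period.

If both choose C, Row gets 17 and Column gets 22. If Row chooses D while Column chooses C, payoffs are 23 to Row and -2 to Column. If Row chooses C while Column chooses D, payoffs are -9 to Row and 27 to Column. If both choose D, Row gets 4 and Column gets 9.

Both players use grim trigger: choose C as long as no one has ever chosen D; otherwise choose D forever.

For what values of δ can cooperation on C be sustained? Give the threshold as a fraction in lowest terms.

Row: cooperation gives 17 each period; deviation gives 23 once then 4 forever.
  17/(1−δ) ≥ 23 + 4δ/(1−δ) ⇒ δ ≥ 6/19.
Column: cooperation gives 22 each period; deviation gives 27 once then 9 forever.
  δ ≥ 5/18.
Both must hold, so the binding constraint is Row's: δ ≥ 6/19.

6/19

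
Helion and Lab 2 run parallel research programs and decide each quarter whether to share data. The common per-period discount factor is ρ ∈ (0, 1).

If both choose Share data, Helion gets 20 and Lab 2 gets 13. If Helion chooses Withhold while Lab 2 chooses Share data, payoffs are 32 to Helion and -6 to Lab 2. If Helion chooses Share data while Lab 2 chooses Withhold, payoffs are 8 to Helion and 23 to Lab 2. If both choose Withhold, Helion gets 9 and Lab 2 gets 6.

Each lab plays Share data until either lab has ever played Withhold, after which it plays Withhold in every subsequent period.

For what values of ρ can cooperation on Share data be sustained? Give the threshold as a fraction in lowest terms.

For Helion: deviation gain 32−20 = 12, per-period punishment loss 20−9 = 11. IC gives ρ ≥ 12/23.
For Lab 2: gain 10, loss 7 per period, so ρ ≥ 10/17.
The tighter constraint is Lab 2's, so cooperation needs ρ ≥ 10/17.

10/17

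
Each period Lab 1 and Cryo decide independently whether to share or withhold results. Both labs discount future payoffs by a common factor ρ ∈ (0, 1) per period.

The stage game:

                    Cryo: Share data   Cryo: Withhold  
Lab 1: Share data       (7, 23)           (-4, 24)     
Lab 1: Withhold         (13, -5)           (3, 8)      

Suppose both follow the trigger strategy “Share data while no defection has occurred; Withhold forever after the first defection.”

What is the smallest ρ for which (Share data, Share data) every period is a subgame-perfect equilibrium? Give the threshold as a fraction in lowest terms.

3/5

For Lab 1: deviation gain 13−7 = 6, per-period punishment loss 7−3 = 4. IC gives ρ ≥ 6/10 = 3/5.
For Cryo: gain 1, loss 15 per period, so ρ ≥ 1/16.
The tighter constraint is Lab 1's, so cooperation needs ρ ≥ 3/5.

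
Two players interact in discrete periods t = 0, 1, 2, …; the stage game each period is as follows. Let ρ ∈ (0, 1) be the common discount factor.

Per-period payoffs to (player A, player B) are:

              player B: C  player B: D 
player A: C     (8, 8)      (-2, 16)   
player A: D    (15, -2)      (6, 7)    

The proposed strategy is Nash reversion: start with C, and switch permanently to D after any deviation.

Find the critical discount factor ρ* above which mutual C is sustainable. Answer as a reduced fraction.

For player A: deviation gain 15−8 = 7, per-period punishment loss 8−6 = 2. IC gives ρ ≥ 7/9.
For player B: gain 8, loss 1 per period, so ρ ≥ 8/9.
The tighter constraint is player B's, so cooperation needs ρ ≥ 8/9.

8/9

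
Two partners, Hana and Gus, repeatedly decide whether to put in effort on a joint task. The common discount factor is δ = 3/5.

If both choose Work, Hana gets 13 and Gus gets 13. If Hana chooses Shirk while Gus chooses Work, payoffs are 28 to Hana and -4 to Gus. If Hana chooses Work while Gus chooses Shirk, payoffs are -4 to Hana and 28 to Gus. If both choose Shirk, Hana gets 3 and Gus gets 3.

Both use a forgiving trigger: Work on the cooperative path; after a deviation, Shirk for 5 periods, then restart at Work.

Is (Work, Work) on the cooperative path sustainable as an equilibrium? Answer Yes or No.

A one-shot deviation gives 28 now, then 3 for 5 periods, then back to 13.
Gain from deviating: (28−13) today; loss: (13−3) in each of the next 5 periods.
No-deviation condition: (13−3)(δ+…+δ^5) ≥ 28−13, i.e. δ+…+δ^5 ≥ 3/2.
At δ = 3/5: δ+…+δ^5 = 1.3834 < 1.5000.
So cooperation is not sustainable.

No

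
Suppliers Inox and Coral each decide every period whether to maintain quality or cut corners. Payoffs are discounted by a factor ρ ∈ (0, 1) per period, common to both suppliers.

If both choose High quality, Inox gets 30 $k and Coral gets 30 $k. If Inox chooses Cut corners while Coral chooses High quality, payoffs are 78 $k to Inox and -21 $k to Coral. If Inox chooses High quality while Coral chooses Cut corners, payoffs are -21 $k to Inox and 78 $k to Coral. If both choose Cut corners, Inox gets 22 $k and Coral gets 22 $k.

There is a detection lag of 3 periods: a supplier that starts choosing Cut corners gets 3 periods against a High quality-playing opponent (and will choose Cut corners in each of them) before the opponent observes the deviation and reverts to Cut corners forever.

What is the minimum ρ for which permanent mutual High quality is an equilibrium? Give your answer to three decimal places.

0.950

Deviating for the 3 undetected periods gains 78−30 = 48 per period over cooperation, then loses 30−22 = 8 per period forever once punishment starts.
Gain: 48(1 + ρ + … + ρ^2); loss: 8·ρ^3/(1−ρ).
No profitable deviation ⇔ 48(1−ρ^3) ≤ 8·ρ^3, i.e. ρ^3 ≥ 48/(48+8) = 6/7.
Hence ρ ≥ (6/7)^(1/3) ≈ 0.950.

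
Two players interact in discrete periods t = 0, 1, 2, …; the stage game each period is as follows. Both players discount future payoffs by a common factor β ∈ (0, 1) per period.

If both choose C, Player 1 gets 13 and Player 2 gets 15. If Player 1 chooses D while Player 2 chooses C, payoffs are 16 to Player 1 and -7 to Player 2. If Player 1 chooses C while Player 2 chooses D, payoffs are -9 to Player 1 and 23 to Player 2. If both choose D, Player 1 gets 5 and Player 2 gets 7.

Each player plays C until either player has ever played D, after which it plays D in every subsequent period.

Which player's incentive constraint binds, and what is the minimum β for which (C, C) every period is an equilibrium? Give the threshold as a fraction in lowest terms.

Player 1: cooperation gives 13 each period; deviation gives 16 once then 5 forever.
  13/(1−β) ≥ 16 + 5β/(1−β) ⇒ β ≥ 3/11.
Player 2: cooperation gives 15 each period; deviation gives 23 once then 7 forever.
  β ≥ 8/16 = 1/2.
Both must hold, so the binding constraint is Player 2's: β ≥ 1/2.

Player 2; β ≥ 1/2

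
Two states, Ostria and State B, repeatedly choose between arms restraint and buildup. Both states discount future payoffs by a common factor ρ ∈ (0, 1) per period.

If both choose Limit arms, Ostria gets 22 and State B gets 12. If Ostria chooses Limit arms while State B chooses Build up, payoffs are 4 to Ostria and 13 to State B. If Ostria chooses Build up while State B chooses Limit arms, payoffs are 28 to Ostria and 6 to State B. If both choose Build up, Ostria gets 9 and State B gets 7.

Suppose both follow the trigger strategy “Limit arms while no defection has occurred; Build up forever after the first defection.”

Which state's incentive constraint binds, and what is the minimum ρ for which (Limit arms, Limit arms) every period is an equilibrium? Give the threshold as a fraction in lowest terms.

For Ostria: deviation gain 28−22 = 6, per-period punishment loss 22−9 = 13. IC gives ρ ≥ 6/19.
For State B: gain 1, loss 5 per period, so ρ ≥ 1/6.
The tighter constraint is Ostria's, so cooperation needs ρ ≥ 6/19.

Ostria; ρ ≥ 6/19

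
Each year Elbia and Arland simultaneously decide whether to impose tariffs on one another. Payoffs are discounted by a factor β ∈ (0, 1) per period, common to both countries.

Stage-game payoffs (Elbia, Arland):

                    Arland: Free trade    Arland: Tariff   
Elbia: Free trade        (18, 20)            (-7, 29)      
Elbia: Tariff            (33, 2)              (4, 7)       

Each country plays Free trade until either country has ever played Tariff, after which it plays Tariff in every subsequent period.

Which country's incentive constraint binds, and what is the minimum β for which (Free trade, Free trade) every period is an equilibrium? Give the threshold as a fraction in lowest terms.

Elbia; β ≥ 15/29

Elbia's threshold: (33−18)/(33−4) = 15/29.
Arland's threshold: (29−20)/(29−7) = 9/22.
15/29 > 9/22, so Elbia binds and β* = 15/29.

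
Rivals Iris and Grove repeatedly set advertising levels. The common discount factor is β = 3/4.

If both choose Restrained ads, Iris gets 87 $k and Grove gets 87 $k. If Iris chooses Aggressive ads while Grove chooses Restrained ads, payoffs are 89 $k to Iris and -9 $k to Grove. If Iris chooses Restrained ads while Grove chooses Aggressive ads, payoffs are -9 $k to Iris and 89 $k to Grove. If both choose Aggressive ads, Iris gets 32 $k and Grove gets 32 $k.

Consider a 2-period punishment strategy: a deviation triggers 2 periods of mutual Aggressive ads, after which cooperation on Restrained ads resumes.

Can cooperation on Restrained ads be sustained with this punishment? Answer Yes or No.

IC: β+…+β^2 ≥ (89−87)/(87−32) = 2/55.
At β = 3/4: partial sum = 1.3125 ≥ 0.0364. Cooperation sustainable.

Yes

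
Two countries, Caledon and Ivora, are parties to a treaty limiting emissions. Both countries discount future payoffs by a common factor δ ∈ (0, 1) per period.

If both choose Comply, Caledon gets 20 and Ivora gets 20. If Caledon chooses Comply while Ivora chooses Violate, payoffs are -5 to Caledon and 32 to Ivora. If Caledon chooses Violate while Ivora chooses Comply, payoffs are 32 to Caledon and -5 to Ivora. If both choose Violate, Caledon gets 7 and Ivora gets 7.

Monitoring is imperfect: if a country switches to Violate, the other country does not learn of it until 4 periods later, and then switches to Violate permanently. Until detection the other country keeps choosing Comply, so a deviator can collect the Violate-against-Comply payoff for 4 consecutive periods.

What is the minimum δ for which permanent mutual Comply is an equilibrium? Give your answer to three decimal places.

0.832

A deviator earns 32 for 4 periods, then 7 forever; cooperating earns 20 forever. Multiplying the IC by (1−δ):
20 ≥ 32(1−δ^4) + 7δ^4, so 25·δ^4 ≥ 12 and δ^4 ≥ 12/25.
δ ≥ (12/25)^(1/4) ≈ 0.832.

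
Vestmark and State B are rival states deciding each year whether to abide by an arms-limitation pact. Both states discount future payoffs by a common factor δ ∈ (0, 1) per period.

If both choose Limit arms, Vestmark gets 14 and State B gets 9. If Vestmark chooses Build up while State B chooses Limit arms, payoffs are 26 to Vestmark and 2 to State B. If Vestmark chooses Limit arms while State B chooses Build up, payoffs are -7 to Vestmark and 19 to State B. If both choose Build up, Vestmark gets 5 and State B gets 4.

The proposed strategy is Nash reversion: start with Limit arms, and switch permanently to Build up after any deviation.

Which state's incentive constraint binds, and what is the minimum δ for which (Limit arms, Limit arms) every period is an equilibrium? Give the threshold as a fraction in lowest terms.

Vestmark: cooperation gives 14 each period; deviation gives 26 once then 5 forever.
  14/(1−δ) ≥ 26 + 5δ/(1−δ) ⇒ δ ≥ 12/21 = 4/7.
State B: cooperation gives 9 each period; deviation gives 19 once then 4 forever.
  δ ≥ 10/15 = 2/3.
Both must hold, so the binding constraint is State B's: δ ≥ 2/3.

State B; δ ≥ 2/3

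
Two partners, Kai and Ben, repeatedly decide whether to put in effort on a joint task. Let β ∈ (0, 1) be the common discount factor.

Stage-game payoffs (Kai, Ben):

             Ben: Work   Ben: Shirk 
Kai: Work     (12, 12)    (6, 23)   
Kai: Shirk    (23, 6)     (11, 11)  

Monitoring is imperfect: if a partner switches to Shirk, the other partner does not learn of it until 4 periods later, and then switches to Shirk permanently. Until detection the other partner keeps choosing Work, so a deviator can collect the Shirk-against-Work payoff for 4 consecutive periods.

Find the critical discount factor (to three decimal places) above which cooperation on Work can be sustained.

0.978

A deviator earns 23 for 4 periods, then 11 forever; cooperating earns 12 forever. Multiplying the IC by (1−β):
12 ≥ 23(1−β^4) + 11β^4, so 12·β^4 ≥ 11 and β^4 ≥ 11/12.
β ≥ (11/12)^(1/4) ≈ 0.978.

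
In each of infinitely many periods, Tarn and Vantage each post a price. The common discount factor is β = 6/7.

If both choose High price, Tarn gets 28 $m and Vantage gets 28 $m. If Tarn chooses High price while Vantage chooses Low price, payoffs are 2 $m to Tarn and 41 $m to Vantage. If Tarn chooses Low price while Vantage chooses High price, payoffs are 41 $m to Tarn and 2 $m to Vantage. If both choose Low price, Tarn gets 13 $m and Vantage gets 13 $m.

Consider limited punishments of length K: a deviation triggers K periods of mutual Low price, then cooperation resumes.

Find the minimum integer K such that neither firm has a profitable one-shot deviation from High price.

2

No profitable deviation requires (28−13)(β+…+β^K) ≥ 41−28, i.e. β+…+β^K ≥ 13/15 ≈ 0.8667.
With β = 6/7, the partial sums are K=1: 0.8571, K=2: 1.5918.
K = 2 is the first length at which the sum reaches 0.8667.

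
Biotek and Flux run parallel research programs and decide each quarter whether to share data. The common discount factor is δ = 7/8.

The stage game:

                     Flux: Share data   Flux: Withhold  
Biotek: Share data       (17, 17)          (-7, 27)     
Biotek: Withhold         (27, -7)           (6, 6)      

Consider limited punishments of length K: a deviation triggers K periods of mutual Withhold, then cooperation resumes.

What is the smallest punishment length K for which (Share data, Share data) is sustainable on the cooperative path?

2

IC: δ(1−δ^K)/(1−δ) ≥ (27−17)/(17−6) = 10/11.
With δ = 7/8: need 1 − δ^K ≥ 10/11·(1−7/8)/(7/8), i.e. δ^K ≤ 0.8701.
Since (7/8)^1 = 0.8750 and (7/8)^2 = 0.7656, the smallest such K is 2.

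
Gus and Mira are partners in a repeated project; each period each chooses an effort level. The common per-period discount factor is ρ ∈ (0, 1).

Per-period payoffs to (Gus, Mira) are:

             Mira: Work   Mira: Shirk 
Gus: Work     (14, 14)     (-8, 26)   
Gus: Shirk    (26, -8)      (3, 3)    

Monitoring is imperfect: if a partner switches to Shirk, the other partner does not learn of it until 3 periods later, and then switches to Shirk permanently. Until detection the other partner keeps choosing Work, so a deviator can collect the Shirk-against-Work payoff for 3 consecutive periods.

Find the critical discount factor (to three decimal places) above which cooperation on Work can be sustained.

0.805

A deviator earns 26 for 3 periods, then 3 forever; cooperating earns 14 forever. Multiplying the IC by (1−ρ):
14 ≥ 26(1−ρ^3) + 3ρ^3, so 23·ρ^3 ≥ 12 and ρ^3 ≥ 12/23.
ρ ≥ (12/23)^(1/3) ≈ 0.805.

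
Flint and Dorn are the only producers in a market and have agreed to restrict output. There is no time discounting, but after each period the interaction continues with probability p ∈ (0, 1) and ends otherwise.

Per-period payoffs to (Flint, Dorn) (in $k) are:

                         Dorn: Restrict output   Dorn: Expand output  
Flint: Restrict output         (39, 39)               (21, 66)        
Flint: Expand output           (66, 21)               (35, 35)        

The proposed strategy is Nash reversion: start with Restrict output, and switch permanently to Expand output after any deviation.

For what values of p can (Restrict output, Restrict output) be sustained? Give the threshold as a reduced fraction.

27/31

Expected cooperation value is 39 + p·39 + p²·39 + … = 39/(1−p); deviation gives 66 + p·35/(1−p).
39 ≥ 66(1−p) + 35p ⇒ 31p ≥ 27 ⇒ p ≥ 27/31.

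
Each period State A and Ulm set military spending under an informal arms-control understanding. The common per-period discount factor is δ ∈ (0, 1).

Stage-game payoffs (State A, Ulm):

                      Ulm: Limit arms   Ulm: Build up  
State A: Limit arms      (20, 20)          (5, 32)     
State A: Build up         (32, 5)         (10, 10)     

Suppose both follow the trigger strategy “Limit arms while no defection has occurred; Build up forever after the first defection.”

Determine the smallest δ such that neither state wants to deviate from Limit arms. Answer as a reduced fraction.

6/11

Under grim trigger the critical discount factor is (T−C)/(T−P) with T = 32, C = 20, P = 10.
δ* = (32−20)/(32−10) = 12/22 = 6/11.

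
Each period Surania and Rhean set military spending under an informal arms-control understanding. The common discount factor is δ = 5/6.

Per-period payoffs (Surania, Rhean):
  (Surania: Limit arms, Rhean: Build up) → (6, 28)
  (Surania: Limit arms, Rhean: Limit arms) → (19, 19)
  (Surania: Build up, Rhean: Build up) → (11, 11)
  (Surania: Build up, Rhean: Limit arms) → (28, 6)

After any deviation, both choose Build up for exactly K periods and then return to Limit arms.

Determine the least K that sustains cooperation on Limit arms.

2

IC: δ(1−δ^K)/(1−δ) ≥ (28−19)/(19−11) = 9/8.
With δ = 5/6: need 1 − δ^K ≥ 9/8·(1−5/6)/(5/6), i.e. δ^K ≤ 0.7750.
Since (5/6)^1 = 0.8333 and (5/6)^2 = 0.6944, the smallest such K is 2.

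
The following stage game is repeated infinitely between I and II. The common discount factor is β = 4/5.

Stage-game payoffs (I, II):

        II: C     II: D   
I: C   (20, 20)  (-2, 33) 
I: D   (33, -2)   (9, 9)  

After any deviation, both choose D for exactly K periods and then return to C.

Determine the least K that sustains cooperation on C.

Need Σ_{k=1}^{K} β^k ≥ (33−20)/(20−9) = 1.1818 at β = 4/5.
At K = 1 the sum is 0.8000 < 1.1818; at K = 2 it is 1.4400 ≥ 1.1818.
So the minimum punishment length is K = 2.

2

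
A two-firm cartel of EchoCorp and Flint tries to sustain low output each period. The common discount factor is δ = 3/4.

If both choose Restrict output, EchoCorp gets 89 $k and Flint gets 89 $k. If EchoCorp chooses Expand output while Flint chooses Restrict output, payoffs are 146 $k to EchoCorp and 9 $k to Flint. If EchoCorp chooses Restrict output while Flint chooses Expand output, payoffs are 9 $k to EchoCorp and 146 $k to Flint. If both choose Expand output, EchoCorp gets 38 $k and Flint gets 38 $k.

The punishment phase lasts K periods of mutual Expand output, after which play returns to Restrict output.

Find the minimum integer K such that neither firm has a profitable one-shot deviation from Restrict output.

2

No profitable deviation requires (89−38)(δ+…+δ^K) ≥ 146−89, i.e. δ+…+δ^K ≥ 19/17 ≈ 1.1176.
With δ = 3/4, the partial sums are K=1: 0.7500, K=2: 1.3125.
K = 2 is the first length at which the sum reaches 1.1176.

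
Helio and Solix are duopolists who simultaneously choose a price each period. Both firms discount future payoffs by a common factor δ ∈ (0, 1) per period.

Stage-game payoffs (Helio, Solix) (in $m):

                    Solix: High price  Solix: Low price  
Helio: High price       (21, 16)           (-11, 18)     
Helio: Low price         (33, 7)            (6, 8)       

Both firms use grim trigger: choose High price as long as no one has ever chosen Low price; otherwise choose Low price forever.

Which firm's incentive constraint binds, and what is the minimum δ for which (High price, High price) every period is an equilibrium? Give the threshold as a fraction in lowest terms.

For Helio: deviation gain 33−21 = 12, per-period punishment loss 21−6 = 15. IC gives δ ≥ 12/27 = 4/9.
For Solix: gain 2, loss 8 per period, so δ ≥ 2/10 = 1/5.
The tighter constraint is Helio's, so cooperation needs δ ≥ 4/9.

Helio; δ ≥ 4/9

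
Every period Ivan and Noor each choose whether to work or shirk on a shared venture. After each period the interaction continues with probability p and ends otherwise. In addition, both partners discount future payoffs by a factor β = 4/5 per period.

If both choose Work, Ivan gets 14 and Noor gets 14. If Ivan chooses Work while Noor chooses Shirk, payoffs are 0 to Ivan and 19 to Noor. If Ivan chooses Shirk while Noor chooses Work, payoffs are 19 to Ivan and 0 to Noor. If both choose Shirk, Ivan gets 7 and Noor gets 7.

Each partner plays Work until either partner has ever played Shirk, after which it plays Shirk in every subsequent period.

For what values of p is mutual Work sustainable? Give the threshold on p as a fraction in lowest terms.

25/48

With continuation probability p and discount β, the effective per-period discount factor is βp.
Grim-trigger IC: βp ≥ (19−14)/(19−7) = 5/12.
So p ≥ (5/12)/(4/5) = 25/48.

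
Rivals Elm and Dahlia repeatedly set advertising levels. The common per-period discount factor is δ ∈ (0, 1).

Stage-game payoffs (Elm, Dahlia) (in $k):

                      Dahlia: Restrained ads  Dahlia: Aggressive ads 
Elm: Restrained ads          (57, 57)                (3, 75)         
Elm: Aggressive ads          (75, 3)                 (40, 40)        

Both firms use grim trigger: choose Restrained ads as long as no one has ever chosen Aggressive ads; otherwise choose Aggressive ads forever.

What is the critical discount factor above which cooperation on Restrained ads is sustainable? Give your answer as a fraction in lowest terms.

18/35

57/(1−δ) ≥ 75 + 40δ/(1−δ)
57 ≥ 75 − 35δ
δ ≥ 18/35.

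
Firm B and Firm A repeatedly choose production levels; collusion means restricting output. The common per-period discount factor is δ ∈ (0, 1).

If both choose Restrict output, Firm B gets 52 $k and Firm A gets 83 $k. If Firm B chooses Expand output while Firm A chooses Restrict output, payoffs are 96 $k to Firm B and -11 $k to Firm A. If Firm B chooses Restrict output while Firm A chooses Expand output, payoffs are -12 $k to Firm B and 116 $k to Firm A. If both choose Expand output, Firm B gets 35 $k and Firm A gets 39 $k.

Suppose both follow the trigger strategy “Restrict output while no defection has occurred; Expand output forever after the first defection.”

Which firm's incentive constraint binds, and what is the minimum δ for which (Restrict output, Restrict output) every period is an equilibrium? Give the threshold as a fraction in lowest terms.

Firm B's threshold: (96−52)/(96−35) = 44/61.
Firm A's threshold: (116−83)/(116−39) = 3/7.
44/61 > 3/7, so Firm B binds and δ* = 44/61.

Firm B; δ ≥ 44/61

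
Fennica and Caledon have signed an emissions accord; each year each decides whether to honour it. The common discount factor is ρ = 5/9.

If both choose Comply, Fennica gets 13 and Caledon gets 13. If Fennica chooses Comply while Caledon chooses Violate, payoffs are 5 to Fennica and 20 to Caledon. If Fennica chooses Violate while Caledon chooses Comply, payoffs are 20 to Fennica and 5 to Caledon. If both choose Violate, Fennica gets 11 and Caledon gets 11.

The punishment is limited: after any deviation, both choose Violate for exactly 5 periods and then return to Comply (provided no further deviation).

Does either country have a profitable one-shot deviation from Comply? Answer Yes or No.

A one-shot deviation gives 20 now, then 11 for 5 periods, then back to 13.
Gain from deviating: (20−13) today; loss: (13−11) in each of the next 5 periods.
No-deviation condition: (13−11)(ρ+…+ρ^5) ≥ 20−13, i.e. ρ+…+ρ^5 ≥ 7/2.
At ρ = 5/9: ρ+…+ρ^5 = 1.1838 < 3.5000.
So cooperation is not sustainable.

Yes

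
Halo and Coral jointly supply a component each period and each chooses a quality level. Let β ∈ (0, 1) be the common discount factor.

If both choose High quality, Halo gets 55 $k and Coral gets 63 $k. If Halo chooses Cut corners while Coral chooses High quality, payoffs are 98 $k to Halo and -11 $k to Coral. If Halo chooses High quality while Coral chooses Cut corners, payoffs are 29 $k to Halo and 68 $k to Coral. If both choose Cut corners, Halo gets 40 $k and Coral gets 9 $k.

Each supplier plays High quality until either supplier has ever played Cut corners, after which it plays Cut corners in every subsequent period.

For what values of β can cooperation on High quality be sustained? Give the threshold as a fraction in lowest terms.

43/58

Halo: cooperation gives 55 each period; deviation gives 98 once then 40 forever.
  55/(1−β) ≥ 98 + 40β/(1−β) ⇒ β ≥ 43/58.
Coral: cooperation gives 63 each period; deviation gives 68 once then 9 forever.
  β ≥ 5/59.
Both must hold, so the binding constraint is Halo's: β ≥ 43/58.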